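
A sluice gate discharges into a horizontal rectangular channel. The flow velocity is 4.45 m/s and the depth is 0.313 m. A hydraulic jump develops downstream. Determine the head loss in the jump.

Fr₁ = V₁/√(g·y₁) = 4.45/√(9.81×0.313) = 2.54.
Sequent-depth ratio: y₂/y₁ = ½[√(1 + 8Fr₁²) − 1] = ½[√52.59 − 1] = 3.13.
y₂ = 3.13 × 0.313 = 0.978 m.
q = V₁·y₁ = 4.45 × 0.313 = 1.39 m²/s. V₂ = q/y₂ = 1.39/0.978 = 1.42 m/s. E₁ = y₁ + V₁²/2g = 1.32 m; E₂ = y₂ + V₂²/2g = 1.08 m. ΔE = E₁ − E₂ = 0.241 m.

ΔE = 0.241 m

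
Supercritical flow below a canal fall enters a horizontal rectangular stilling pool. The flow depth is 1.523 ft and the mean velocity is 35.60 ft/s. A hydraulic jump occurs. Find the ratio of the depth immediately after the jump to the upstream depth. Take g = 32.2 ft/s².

Fr₁ = V₁/√(g·y₁) = 35.60/√(32.2×1.523) = 5.084.
By Bélanger, y₂/y₁ = ½[√(1 + 8Fr₁²) − 1] = ½[√207.74 − 1] = 6.707.

y₂/y₁ = 6.707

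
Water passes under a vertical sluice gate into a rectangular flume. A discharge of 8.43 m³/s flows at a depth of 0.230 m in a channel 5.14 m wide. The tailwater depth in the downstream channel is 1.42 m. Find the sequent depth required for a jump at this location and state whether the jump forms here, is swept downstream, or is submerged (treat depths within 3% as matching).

q = Q/b = 8.43/5.14 = 1.64 m²/s; V₁ = q/y₁ = 7.13 m/s. Fr₁ = V₁/√(g·y₁) = 4.75.
Bélanger equation: y₂/y₁ = ½[√(1 + 8Fr₁²) − 1] = ½[√181.3 − 1] = 6.23.
y₂ = 6.23 × 0.230 = 1.43 m.
Tailwater y_tw = 1.42 m: y_tw ≈ y₂, so the jump forms here.

y₂ = 1.43 m; the jump forms here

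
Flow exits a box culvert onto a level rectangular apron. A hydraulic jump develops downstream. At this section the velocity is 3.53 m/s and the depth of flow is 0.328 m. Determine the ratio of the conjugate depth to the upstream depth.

y₂/y₁ = 2.33

Fr₁ = V₁/√(g·y₁) = 3.53/√(9.81×0.328) = 1.97.
From the momentum equation for a rectangular channel, y₂/y₁ = ½[√(1 + 8Fr₁²) − 1] = ½[√31.98 − 1] = 2.33.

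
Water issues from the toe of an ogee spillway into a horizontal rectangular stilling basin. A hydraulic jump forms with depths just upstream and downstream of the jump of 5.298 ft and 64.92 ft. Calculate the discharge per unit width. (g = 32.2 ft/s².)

q = 623.6 ft²/s

For a rectangular channel the momentum equation gives q² = ½·g·y₁·y₂·(y₁ + y₂) = ½×32.2×5.298×64.92×70.22 = 388835.
q = √388835 = 623.6 ft²/s.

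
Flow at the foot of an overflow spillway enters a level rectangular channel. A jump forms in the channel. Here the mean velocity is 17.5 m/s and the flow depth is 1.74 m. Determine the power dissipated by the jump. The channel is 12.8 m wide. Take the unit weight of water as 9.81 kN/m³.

P = 27705 kW

Fr₁ = V₁/√(g·y₁) = 17.5/√(9.81×1.74) = 4.24.
Sequent-depth ratio: y₂/y₁ = ½[√(1 + 8Fr₁²) − 1] = ½[√144.5 − 1] = 5.51.
y₂ = 5.51 × 1.74 = 9.59 m.
Head loss: ΔE = (y₂ − y₁)³/(4y₁y₂) = (9.59 − 1.74)³/(4×1.74×9.59) = 484/66.7 = 7.25 m.
q = V₁·y₁ = 17.5 × 1.74 = 30.4 m²/s. Q = q·b = 30.4 × 12.8 = 390 m³/s. P = γ·Q·ΔE = 9.81 × 390 × 7.25 = 27705 kW.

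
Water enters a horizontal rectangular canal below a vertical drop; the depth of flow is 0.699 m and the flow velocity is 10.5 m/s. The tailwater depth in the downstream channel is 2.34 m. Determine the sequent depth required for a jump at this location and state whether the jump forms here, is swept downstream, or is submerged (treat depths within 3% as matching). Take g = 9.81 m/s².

y₂ = 3.63 m; the jump is swept downstream

Fr₁ = V₁/√(g·y₁) = 10.5/√(9.81×0.699) = 4.01.
Sequent-depth ratio: y₂/y₁ = ½[√(1 + 8Fr₁²) − 1] = ½[√129.6 − 1] = 5.19.
y₂ = 5.19 × 0.699 = 3.63 m.
Tailwater y_tw = 2.34 m: y_tw < y₂, so the jump is swept downstream.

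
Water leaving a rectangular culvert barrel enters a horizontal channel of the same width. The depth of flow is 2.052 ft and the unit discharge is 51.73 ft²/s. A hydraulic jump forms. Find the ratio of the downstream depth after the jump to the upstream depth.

V₁ = q/y₁ = 51.73/2.052 = 25.21 ft/s. Fr₁ = V₁/√(g·y₁) = 25.21/√(32.2×2.052) = 3.101.
From the momentum equation for a rectangular channel, y₂/y₁ = ½[√(1 + 8Fr₁²) − 1] = ½[√77.946 − 1] = 3.914.

y₂/y₁ = 3.914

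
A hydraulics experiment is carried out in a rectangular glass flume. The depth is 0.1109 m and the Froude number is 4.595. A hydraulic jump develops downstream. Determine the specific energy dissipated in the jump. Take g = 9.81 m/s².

ΔE = 0.5820 m

Fr₁ = 4.595 (given).
Conjugate-depth relation: y₂/y₁ = ½[√(1 + 8Fr₁²) − 1] = ½[√169.91 − 1] = 6.018.
y₂ = 6.018 × 0.1109 = 0.6673 m.
Head loss: ΔE = (y₂ − y₁)³/(4y₁y₂) = (0.6673 − 0.1109)³/(4×0.1109×0.6673) = 0.1723/0.2960 = 0.5820 m.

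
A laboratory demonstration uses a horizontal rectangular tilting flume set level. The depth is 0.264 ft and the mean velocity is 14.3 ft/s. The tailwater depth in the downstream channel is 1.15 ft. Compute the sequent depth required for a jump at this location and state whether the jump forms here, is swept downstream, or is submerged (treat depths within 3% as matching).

y₂ = 1.70 ft; the jump is swept downstream

Fr₁ = V₁/√(g·y₁) = 14.3/√(32.2×0.264) = 4.90.
Sequent-depth ratio: y₂/y₁ = ½[√(1 + 8Fr₁²) − 1] = ½[√193.4 − 1] = 6.45.
y₂ = 6.45 × 0.264 = 1.70 ft.
Tailwater y_tw = 1.15 ft: y_tw < y₂, so the jump is swept downstream.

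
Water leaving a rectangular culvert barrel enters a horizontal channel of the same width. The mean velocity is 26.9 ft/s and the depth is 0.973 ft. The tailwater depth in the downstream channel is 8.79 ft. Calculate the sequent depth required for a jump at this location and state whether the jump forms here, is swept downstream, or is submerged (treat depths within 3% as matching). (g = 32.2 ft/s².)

Fr₁ = V₁/√(g·y₁) = 26.9/√(32.2×0.973) = 4.81.
Conjugate-depth relation: y₂/y₁ = ½[√(1 + 8Fr₁²) − 1] = ½[√185.8 − 1] = 6.31.
y₂ = 6.31 × 0.973 = 6.14 ft.
Tailwater y_tw = 8.79 ft: y_tw > y₂, so the jump is submerged.

y₂ = 6.14 ft; the jump is submerged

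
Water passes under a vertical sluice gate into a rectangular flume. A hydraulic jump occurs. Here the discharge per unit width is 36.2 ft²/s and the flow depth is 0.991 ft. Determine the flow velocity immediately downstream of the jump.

V₁ = q/y₁ = 36.2/0.991 = 36.5 ft/s. Fr₁ = V₁/√(g·y₁) = 36.5/√(32.2×0.991) = 6.47.
By Bélanger, y₂/y₁ = ½[√(1 + 8Fr₁²) − 1] = ½[√335.5 − 1] = 8.66.
y₂ = 8.66 × 0.991 = 8.58 ft.
V₂ = q/y₂ = 36.2/8.58 = 4.22 ft/s.

V₂ = 4.22 ft/s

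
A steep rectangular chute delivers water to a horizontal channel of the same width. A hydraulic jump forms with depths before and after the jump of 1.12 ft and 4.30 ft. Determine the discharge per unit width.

For a rectangular channel the momentum equation gives q² = ½·g·y₁·y₂·(y₁ + y₂) = ½×32.2×1.12×4.30×5.42 = 420.
q = √420 = 20.5 ft²/s.

q = 20.5 ft²/s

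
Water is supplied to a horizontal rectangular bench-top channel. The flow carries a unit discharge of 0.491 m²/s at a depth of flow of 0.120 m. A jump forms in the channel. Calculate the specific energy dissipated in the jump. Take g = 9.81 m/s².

ΔE = 0.354 m

V₁ = q/y₁ = 0.491/0.120 = 4.09 m/s. Fr₁ = V₁/√(g·y₁) = 4.09/√(9.81×0.120) = 3.77.
From the momentum equation for a rectangular channel, y₂/y₁ = ½[√(1 + 8Fr₁²) − 1] = ½[√114.8 − 1] = 4.86.
y₂ = 4.86 × 0.120 = 0.583 m.
Head loss: ΔE = (y₂ − y₁)³/(4y₁y₂) = (0.583 − 0.120)³/(4×0.120×0.583) = 0.0991/0.280 = 0.354 m.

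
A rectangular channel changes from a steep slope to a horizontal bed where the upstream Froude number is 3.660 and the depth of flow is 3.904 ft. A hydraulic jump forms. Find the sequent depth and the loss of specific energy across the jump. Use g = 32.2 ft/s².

y₂ = 18.35 ft; ΔE = 10.52 ft

Fr₁ = 3.660 (given).
From the momentum equation for a rectangular channel, y₂/y₁ = ½[√(1 + 8Fr₁²) − 1] = ½[√108.16 − 1] = 4.700.
y₂ = 4.700 × 3.904 = 18.35 ft.
V₁ = Fr₁·√(g·y₁) = 3.660×√(32.2×3.904) = 41.04 ft/s; q = V₁·y₁ = 160.2 ft²/s. V₂ = q/y₂ = 160.2/18.35 = 8.731 ft/s. E₁ = y₁ + V₁²/2g = 30.05 ft; E₂ = y₂ + V₂²/2g = 19.53 ft. ΔE = E₁ − E₂ = 10.52 ft.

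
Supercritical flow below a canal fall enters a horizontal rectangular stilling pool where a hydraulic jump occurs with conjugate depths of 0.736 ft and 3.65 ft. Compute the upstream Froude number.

Fr₁ = 3.84

For a rectangular channel the momentum equation gives q² = ½·g·y₁·y₂·(y₁ + y₂) = ½×32.2×0.736×3.65×4.39 = 190.
q = √190 = 13.8 ft²/s.
V₁ = q/y₁ = 18.7 ft/s; Fr₁ = V₁/√(g·y₁) = 3.84.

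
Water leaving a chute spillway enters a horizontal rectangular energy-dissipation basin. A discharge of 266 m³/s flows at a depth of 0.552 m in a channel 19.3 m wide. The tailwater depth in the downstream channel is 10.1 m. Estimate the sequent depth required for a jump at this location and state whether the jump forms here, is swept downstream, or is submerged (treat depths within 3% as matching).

q = Q/b = 266/19.3 = 13.8 m²/s; V₁ = q/y₁ = 25.0 m/s. Fr₁ = V₁/√(g·y₁) = 10.7.
Conjugate-depth relation: y₂/y₁ = ½[√(1 + 8Fr₁²) − 1] = ½[√922.0 − 1] = 14.7.
y₂ = 14.7 × 0.552 = 8.10 m.
Tailwater y_tw = 10.1 m: y_tw > y₂, so the jump is submerged.

y₂ = 8.10 m; the jump is submerged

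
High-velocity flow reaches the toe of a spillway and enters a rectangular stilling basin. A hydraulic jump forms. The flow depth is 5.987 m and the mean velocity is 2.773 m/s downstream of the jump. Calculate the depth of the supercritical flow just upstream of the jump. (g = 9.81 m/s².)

y₁ = 1.290 m

Fr₂ = V₂/√(g·y₂) = 2.773/√(9.81×5.987) = 0.3618.
Applying the sequent-depth relation in reverse, y₁/y₂ = ½[√(1 + 8Fr₂²) − 1] = ½[√2.0474 − 1] = 0.2154.
y₁ = 0.2154 × 5.987 = 1.290 m.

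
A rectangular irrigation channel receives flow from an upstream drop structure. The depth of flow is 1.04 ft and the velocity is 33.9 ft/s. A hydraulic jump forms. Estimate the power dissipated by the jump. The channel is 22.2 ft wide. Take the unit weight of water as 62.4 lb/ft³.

P = 931 hp

Fr₁ = V₁/√(g·y₁) = 33.9/√(32.2×1.04) = 5.86.
Bélanger equation: y₂/y₁ = ½[√(1 + 8Fr₁²) − 1] = ½[√275.5 − 1] = 7.80.
y₂ = 7.80 × 1.04 = 8.11 ft.
q = V₁·y₁ = 33.9 × 1.04 = 35.3 ft²/s. V₂ = q/y₂ = 35.3/8.11 = 4.35 ft/s. E₁ = y₁ + V₁²/2g = 18.9 ft; E₂ = y₂ + V₂²/2g = 8.40 ft. ΔE = E₁ − E₂ = 10.5 ft.
Q = q·b = 35.3 × 22.2 = 783 cfs. P = γ·Q·ΔE/550 = 62.4 × 783 × 10.5 / 550 = 931 hp.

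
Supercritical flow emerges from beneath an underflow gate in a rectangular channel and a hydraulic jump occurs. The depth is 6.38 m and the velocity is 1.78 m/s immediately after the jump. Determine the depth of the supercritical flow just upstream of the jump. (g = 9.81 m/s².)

Fr₂ = V₂/√(g·y₂) = 1.78/√(9.81×6.38) = 0.225.
From the momentum equation (using Fr₂), y₁/y₂ = ½[√(1 + 8Fr₂²) − 1] = ½[√1.405 − 1] = 0.0927.
y₁ = 0.0927 × 6.38 = 0.591 m.

y₁ = 0.591 m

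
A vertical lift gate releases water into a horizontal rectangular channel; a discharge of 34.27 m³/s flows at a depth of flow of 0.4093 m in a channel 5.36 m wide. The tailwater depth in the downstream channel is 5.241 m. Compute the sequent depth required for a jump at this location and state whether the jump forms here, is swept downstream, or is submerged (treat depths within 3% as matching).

q = Q/b = 34.27/5.36 = 6.394 m²/s; V₁ = q/y₁ = 15.62 m/s. Fr₁ = V₁/√(g·y₁) = 7.796.
By Bélanger, y₂/y₁ = ½[√(1 + 8Fr₁²) − 1] = ½[√487.18 − 1] = 10.54.
y₂ = 10.54 × 0.4093 = 4.312 m.
Tailwater y_tw = 5.241 m: y_tw > y₂, so the jump is submerged.

y₂ = 4.312 m; the jump is submerged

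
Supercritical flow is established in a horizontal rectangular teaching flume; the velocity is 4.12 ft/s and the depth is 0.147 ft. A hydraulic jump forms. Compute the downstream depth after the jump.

y₂ = 0.327 ft

Fr₁ = V₁/√(g·y₁) = 4.12/√(32.2×0.147) = 1.89.
From the momentum equation for a rectangular channel, y₂/y₁ = ½[√(1 + 8Fr₁²) − 1] = ½[√29.69 − 1] = 2.22.
y₂ = 2.22 × 0.147 = 0.327 ft.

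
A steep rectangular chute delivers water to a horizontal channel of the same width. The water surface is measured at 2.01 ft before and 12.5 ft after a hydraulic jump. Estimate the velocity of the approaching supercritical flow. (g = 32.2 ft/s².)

For a rectangular channel the momentum equation gives q² = ½·g·y₁·y₂·(y₁ + y₂) = ½×32.2×2.01×12.5×14.5 = 5869.
q = √5869 = 76.6 ft²/s.
V₁ = q/y₁ = 76.6/2.01 = 38.1 ft/s.

V₁ = 38.1 ft/s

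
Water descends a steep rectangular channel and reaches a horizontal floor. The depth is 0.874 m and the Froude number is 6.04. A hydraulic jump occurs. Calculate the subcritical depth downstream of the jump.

Fr₁ = 6.04 (given).
From the momentum equation for a rectangular channel, y₂/y₁ = ½[√(1 + 8Fr₁²) − 1] = ½[√292.9 − 1] = 8.06.
y₂ = 8.06 × 0.874 = 7.04 m.

y₂ = 7.04 m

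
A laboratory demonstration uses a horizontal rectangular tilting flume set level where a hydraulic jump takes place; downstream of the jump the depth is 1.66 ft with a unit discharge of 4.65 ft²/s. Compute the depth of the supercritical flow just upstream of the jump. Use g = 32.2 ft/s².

y₁ = 0.394 ft

V₂ = q/y₂ = 4.65/1.66 = 2.80 ft/s; Fr₂ = V₂/√(g·y₂) = 0.383.
The Bélanger relation is symmetric: y₁/y₂ = ½[√(1 + 8Fr₂²) − 1] = ½[√2.174 − 1] = 0.237.
y₁ = 0.237 × 1.66 = 0.394 ft.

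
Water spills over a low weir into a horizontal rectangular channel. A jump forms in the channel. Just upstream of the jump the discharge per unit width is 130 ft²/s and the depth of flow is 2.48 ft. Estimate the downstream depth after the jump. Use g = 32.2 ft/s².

y₂ = 19.4 ft

V₁ = q/y₁ = 130/2.48 = 52.4 ft/s. Fr₁ = V₁/√(g·y₁) = 52.4/√(32.2×2.48) = 5.87.
Sequent-depth ratio: y₂/y₁ = ½[√(1 + 8Fr₁²) − 1] = ½[√276.3 − 1] = 7.81.
y₂ = 7.81 × 2.48 = 19.4 ft.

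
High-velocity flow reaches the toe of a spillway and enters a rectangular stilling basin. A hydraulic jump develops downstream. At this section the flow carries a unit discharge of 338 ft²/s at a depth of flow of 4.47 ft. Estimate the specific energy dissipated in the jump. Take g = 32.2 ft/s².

ΔE = 54.3 ft

V₁ = q/y₁ = 338/4.47 = 75.6 ft/s. Fr₁ = V₁/√(g·y₁) = 75.6/√(32.2×4.47) = 6.30.
Sequent-depth ratio: y₂/y₁ = ½[√(1 + 8Fr₁²) − 1] = ½[√318.8 − 1] = 8.43.
y₂ = 8.43 × 4.47 = 37.7 ft.
Head loss: ΔE = (y₂ − y₁)³/(4y₁y₂) = (37.7 − 4.47)³/(4×4.47×37.7) = 36596/674 = 54.3 ft.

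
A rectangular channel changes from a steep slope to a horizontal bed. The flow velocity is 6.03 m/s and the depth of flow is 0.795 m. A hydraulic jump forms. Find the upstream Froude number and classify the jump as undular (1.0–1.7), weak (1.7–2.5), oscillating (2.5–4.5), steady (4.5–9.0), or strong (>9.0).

Fr₁ = 2.16; weak jump

Fr₁ = V₁/√(g·y₁) = 6.03/√(9.81×0.795) = 2.16.
Fr₁ = 2.16 lies in the weak range.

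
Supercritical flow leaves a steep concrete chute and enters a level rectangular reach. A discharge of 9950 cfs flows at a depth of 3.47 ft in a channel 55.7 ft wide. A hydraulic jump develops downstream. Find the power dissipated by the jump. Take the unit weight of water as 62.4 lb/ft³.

P = 24148 hp

q = Q/b = 9950/55.7 = 179 ft²/s; V₁ = q/y₁ = 51.5 ft/s. Fr₁ = V₁/√(g·y₁) = 4.87.
Sequent-depth ratio: y₂/y₁ = ½[√(1 + 8Fr₁²) − 1] = ½[√190.7 − 1] = 6.41.
y₂ = 6.41 × 3.47 = 22.2 ft.
V₂ = q/y₂ = 179/22.2 = 8.04 ft/s. E₁ = y₁ + V₁²/2g = 44.6 ft; E₂ = y₂ + V₂²/2g = 23.2 ft. ΔE = E₁ − E₂ = 21.4 ft.
P = γ·Q·ΔE/550 = 62.4 × 9950 × 21.4 / 550 = 24148 hp.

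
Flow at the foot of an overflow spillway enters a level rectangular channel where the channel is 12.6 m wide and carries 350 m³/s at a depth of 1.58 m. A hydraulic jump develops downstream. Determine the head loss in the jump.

ΔE = 7.65 m

q = Q/b = 350/12.6 = 27.8 m²/s; V₁ = q/y₁ = 17.6 m/s. Fr₁ = V₁/√(g·y₁) = 4.47.
Conjugate-depth relation: y₂/y₁ = ½[√(1 + 8Fr₁²) − 1] = ½[√160.5 − 1] = 5.84.
y₂ = 5.84 × 1.58 = 9.22 m.
Head loss: ΔE = (y₂ − y₁)³/(4y₁y₂) = (9.22 − 1.58)³/(4×1.58×9.22) = 446/58.3 = 7.65 m.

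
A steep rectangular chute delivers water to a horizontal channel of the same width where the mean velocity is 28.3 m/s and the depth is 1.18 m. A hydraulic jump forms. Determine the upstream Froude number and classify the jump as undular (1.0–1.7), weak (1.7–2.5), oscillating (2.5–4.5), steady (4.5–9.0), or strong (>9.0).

Fr₁ = V₁/√(g·y₁) = 28.3/√(9.81×1.18) = 8.32.
Fr₁ = 8.32 lies in the steady range.

Fr₁ = 8.32; steady jump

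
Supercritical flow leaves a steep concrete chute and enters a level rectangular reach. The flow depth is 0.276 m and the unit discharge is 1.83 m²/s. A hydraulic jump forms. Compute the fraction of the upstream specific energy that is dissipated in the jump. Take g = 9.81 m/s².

V₁ = q/y₁ = 1.83/0.276 = 6.63 m/s. Fr₁ = V₁/√(g·y₁) = 6.63/√(9.81×0.276) = 4.03.
Bélanger equation: y₂/y₁ = ½[√(1 + 8Fr₁²) − 1] = ½[√130.9 − 1] = 5.22.
y₂ = 5.22 × 0.276 = 1.44 m.
E₁ = y₁ + V₁²/2g = 2.52 m. ΔE = (y₂ − y₁)³/(4y₁y₂) = 0.994 m. ΔE/E₁ = 0.994/2.52 = 0.395.

ΔE/E₁ = 0.395 (39.5%)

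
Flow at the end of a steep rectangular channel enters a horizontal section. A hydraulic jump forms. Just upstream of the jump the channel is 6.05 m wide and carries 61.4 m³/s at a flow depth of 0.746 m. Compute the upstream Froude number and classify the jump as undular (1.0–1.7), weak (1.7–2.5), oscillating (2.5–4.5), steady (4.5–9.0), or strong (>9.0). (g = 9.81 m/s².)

q = Q/b = 61.4/6.05 = 10.1 m²/s; V₁ = q/y₁ = 13.6 m/s. Fr₁ = V₁/√(g·y₁) = 5.03.
Fr₁ = 5.03 lies in the steady range.

Fr₁ = 5.03; steady jump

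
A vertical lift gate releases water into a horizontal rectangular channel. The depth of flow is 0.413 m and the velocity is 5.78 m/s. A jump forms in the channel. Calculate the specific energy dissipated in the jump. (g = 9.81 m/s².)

Fr₁ = V₁/√(g·y₁) = 5.78/√(9.81×0.413) = 2.87.
Bélanger equation: y₂/y₁ = ½[√(1 + 8Fr₁²) − 1] = ½[√66.97 − 1] = 3.59.
y₂ = 3.59 × 0.413 = 1.48 m.
Head loss: ΔE = (y₂ − y₁)³/(4y₁y₂) = (1.48 − 0.413)³/(4×0.413×1.48) = 1.23/2.45 = 0.500 m.

ΔE = 0.500 m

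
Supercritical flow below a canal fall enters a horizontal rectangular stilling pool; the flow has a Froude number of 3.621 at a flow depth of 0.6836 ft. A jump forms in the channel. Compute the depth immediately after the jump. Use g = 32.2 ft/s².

Fr₁ = 3.621 (given).
Conjugate-depth relation: y₂/y₁ = ½[√(1 + 8Fr₁²) − 1] = ½[√105.89 − 1] = 4.645.
y₂ = 4.645 × 0.6836 = 3.175 ft.

y₂ = 3.175 ft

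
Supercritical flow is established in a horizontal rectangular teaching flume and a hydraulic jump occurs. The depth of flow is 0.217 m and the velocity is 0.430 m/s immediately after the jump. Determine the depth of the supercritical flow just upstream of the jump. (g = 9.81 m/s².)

Fr₂ = V₂/√(g·y₂) = 0.430/√(9.81×0.217) = 0.295.
The Bélanger relation is symmetric: y₁/y₂ = ½[√(1 + 8Fr₂²) − 1] = ½[√1.695 − 1] = 0.151.
y₁ = 0.151 × 0.217 = 0.0328 m.

y₁ = 0.0328 m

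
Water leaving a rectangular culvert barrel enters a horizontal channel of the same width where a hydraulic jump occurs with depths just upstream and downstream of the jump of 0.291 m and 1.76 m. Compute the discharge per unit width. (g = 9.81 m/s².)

For a rectangular channel the momentum equation gives q² = ½·g·y₁·y₂·(y₁ + y₂) = ½×9.81×0.291×1.76×2.05 = 5.15.
q = √5.15 = 2.27 m²/s.

q = 2.27 m²/s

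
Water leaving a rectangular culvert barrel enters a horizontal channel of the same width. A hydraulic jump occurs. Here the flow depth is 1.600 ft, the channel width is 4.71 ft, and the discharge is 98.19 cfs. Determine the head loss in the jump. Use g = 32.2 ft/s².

q = Q/b = 98.19/4.71 = 20.85 ft²/s; V₁ = q/y₁ = 13.03 ft/s. Fr₁ = V₁/√(g·y₁) = 1.815.
From the momentum equation for a rectangular channel, y₂/y₁ = ½[√(1 + 8Fr₁²) − 1] = ½[√27.361 − 1] = 2.115.
y₂ = 2.115 × 1.600 = 3.385 ft.
Head loss: ΔE = (y₂ − y₁)³/(4y₁y₂) = (3.385 − 1.600)³/(4×1.600×3.385) = 5.684/21.66 = 0.2624 ft.

ΔE = 0.2624 ft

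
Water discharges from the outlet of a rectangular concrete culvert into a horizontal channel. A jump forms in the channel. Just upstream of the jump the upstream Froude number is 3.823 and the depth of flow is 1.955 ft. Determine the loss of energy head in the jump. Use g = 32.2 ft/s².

Fr₁ = 3.823 (given).
By Bélanger, y₂/y₁ = ½[√(1 + 8Fr₁²) − 1] = ½[√117.92 − 1] = 4.930.
y₂ = 4.930 × 1.955 = 9.637 ft.
Head loss: ΔE = (y₂ − y₁)³/(4y₁y₂) = (9.637 − 1.955)³/(4×1.955×9.637) = 453.4/75.36 = 6.016 ft.

ΔE = 6.016 ft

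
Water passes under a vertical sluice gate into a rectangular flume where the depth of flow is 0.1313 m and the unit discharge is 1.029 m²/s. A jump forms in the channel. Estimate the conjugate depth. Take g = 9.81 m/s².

y₂ = 1.218 m

V₁ = q/y₁ = 1.029/0.1313 = 7.837 m/s. Fr₁ = V₁/√(g·y₁) = 7.837/√(9.81×0.1313) = 6.905.
Bélanger equation: y₂/y₁ = ½[√(1 + 8Fr₁²) − 1] = ½[√382.47 − 1] = 9.278.
y₂ = 9.278 × 0.1313 = 1.218 m.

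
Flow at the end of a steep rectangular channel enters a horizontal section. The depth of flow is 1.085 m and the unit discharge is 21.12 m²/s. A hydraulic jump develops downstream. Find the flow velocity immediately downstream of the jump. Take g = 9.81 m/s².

V₁ = q/y₁ = 21.12/1.085 = 19.47 m/s. Fr₁ = V₁/√(g·y₁) = 19.47/√(9.81×1.085) = 5.966.
Conjugate-depth relation: y₂/y₁ = ½[√(1 + 8Fr₁²) − 1] = ½[√285.79 − 1] = 7.953.
y₂ = 7.953 × 1.085 = 8.629 m.
V₂ = q/y₂ = 21.12/8.629 = 2.448 m/s.

V₂ = 2.448 m/s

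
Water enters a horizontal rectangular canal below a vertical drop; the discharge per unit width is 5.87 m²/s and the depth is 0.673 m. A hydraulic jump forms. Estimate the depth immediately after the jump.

y₂ = 2.91 m

V₁ = q/y₁ = 5.87/0.673 = 8.72 m/s. Fr₁ = V₁/√(g·y₁) = 8.72/√(9.81×0.673) = 3.39.
Sequent-depth ratio: y₂/y₁ = ½[√(1 + 8Fr₁²) − 1] = ½[√93.18 − 1] = 4.33.
y₂ = 4.33 × 0.673 = 2.91 m.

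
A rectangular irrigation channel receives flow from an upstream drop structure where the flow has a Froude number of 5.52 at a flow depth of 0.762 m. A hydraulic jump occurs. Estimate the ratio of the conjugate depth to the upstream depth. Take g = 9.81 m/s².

y₂/y₁ = 7.32

Fr₁ = 5.52 (given).
Bélanger equation: y₂/y₁ = ½[√(1 + 8Fr₁²) − 1] = ½[√244.8 − 1] = 7.32.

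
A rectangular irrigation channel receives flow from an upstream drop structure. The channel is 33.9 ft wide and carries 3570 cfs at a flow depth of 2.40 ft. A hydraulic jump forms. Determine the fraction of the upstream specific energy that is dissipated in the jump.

q = Q/b = 3570/33.9 = 105 ft²/s; V₁ = q/y₁ = 43.9 ft/s. Fr₁ = V₁/√(g·y₁) = 4.99.
By Bélanger, y₂/y₁ = ½[√(1 + 8Fr₁²) − 1] = ½[√200.3 − 1] = 6.58.
y₂ = 6.58 × 2.40 = 15.8 ft.
E₁ = y₁ + V₁²/2g = 32.3 ft. ΔE = (y₂ − y₁)³/(4y₁y₂) = 15.8 ft. ΔE/E₁ = 15.8/32.3 = 0.490.

ΔE/E₁ = 0.490 (49.0%)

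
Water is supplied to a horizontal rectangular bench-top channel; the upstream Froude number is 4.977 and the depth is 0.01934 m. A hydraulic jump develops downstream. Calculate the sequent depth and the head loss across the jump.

Fr₁ = 4.977 (given).
Bélanger equation: y₂/y₁ = ½[√(1 + 8Fr₁²) − 1] = ½[√199.16 − 1] = 6.556.
y₂ = 6.556 × 0.01934 = 0.1268 m.
V₁ = Fr₁·√(g·y₁) = 4.977×√(9.81×0.01934) = 2.168 m/s; q = V₁·y₁ = 0.04193 m²/s. V₂ = q/y₂ = 0.04193/0.1268 = 0.3307 m/s. E₁ = y₁ + V₁²/2g = 0.2589 m; E₂ = y₂ + V₂²/2g = 0.1324 m. ΔE = E₁ − E₂ = 0.1265 m.

y₂ = 0.1268 m; ΔE = 0.1265 m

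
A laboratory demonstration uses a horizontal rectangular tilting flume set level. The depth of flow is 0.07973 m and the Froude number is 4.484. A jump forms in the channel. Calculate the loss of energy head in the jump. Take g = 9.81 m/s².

ΔE = 0.3906 m

Fr₁ = 4.484 (given).
Sequent-depth ratio: y₂/y₁ = ½[√(1 + 8Fr₁²) − 1] = ½[√161.85 − 1] = 5.861.
y₂ = 5.861 × 0.07973 = 0.4673 m.
V₁ = Fr₁·√(g·y₁) = 4.484×√(9.81×0.07973) = 3.966 m/s; q = V₁·y₁ = 0.3162 m²/s. V₂ = q/y₂ = 0.3162/0.4673 = 0.6766 m/s. E₁ = y₁ + V₁²/2g = 0.8813 m; E₂ = y₂ + V₂²/2g = 0.4906 m. ΔE = E₁ − E₂ = 0.3906 m.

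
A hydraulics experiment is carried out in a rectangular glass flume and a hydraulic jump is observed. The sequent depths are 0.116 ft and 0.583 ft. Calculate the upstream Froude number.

For a rectangular channel the momentum equation gives q² = ½·g·y₁·y₂·(y₁ + y₂) = ½×32.2×0.116×0.583×0.699 = 0.761.
q = √0.761 = 0.872 ft²/s.
V₁ = q/y₁ = 7.52 ft/s; Fr₁ = V₁/√(g·y₁) = 3.89.

Fr₁ = 3.89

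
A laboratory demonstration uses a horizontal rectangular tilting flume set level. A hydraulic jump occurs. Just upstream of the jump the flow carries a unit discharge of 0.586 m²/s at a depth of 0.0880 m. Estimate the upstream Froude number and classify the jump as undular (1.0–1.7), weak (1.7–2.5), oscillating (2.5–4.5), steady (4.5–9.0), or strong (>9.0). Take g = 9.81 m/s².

Fr₁ = 7.17; steady jump

V₁ = q/y₁ = 0.586/0.0880 = 6.66 m/s. Fr₁ = V₁/√(g·y₁) = 6.66/√(9.81×0.0880) = 7.17.
Fr₁ = 7.17 lies in the steady range.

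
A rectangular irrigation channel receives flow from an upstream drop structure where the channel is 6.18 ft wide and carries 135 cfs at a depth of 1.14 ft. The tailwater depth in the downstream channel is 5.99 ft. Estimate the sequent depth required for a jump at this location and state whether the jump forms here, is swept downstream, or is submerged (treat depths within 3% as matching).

q = Q/b = 135/6.18 = 21.8 ft²/s; V₁ = q/y₁ = 19.2 ft/s. Fr₁ = V₁/√(g·y₁) = 3.16.
Conjugate-depth relation: y₂/y₁ = ½[√(1 + 8Fr₁²) − 1] = ½[√81.02 − 1] = 4.00.
y₂ = 4.00 × 1.14 = 4.56 ft.
Tailwater y_tw = 5.99 ft: y_tw > y₂, so the jump is submerged.

y₂ = 4.56 ft; the jump is submerged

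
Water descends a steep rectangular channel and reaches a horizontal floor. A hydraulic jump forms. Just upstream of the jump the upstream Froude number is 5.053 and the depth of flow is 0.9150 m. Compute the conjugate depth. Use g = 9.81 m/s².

Fr₁ = 5.053 (given).
By Bélanger, y₂/y₁ = ½[√(1 + 8Fr₁²) − 1] = ½[√205.26 − 1] = 6.663.
y₂ = 6.663 × 0.9150 = 6.097 m.

y₂ = 6.097 m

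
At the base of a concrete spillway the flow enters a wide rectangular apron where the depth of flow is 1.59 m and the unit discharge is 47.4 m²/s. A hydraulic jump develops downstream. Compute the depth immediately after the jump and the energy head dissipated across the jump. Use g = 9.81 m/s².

y₂ = 16.2 m; ΔE = 30.3 m

V₁ = q/y₁ = 47.4/1.59 = 29.8 m/s. Fr₁ = V₁/√(g·y₁) = 29.8/√(9.81×1.59) = 7.55.
Conjugate-depth relation: y₂/y₁ = ½[√(1 + 8Fr₁²) − 1] = ½[√456.8 − 1] = 10.2.
y₂ = 10.2 × 1.59 = 16.2 m.
V₂ = q/y₂ = 47.4/16.2 = 2.93 m/s. E₁ = y₁ + V₁²/2g = 46.9 m; E₂ = y₂ + V₂²/2g = 16.6 m. ΔE = E₁ − E₂ = 30.3 m.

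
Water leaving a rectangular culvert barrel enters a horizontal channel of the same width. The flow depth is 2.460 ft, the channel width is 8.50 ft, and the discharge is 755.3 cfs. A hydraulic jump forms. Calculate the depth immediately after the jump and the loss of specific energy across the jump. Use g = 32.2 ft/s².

y₂ = 12.94 ft; ΔE = 9.045 ft

q = Q/b = 755.3/8.50 = 88.86 ft²/s; V₁ = q/y₁ = 36.12 ft/s. Fr₁ = V₁/√(g·y₁) = 4.059.
Sequent-depth ratio: y₂/y₁ = ½[√(1 + 8Fr₁²) − 1] = ½[√132.77 − 1] = 5.261.
y₂ = 5.261 × 2.460 = 12.94 ft.
V₂ = q/y₂ = 88.86/12.94 = 6.865 ft/s. E₁ = y₁ + V₁²/2g = 22.72 ft; E₂ = y₂ + V₂²/2g = 13.67 ft. ΔE = E₁ − E₂ = 9.045 ft.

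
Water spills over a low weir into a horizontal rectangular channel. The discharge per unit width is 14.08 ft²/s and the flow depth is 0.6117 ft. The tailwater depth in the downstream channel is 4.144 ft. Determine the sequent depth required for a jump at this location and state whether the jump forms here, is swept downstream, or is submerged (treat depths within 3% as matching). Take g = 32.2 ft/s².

y₂ = 4.191 ft; the jump forms here

V₁ = q/y₁ = 14.08/0.6117 = 23.02 ft/s. Fr₁ = V₁/√(g·y₁) = 23.02/√(32.2×0.6117) = 5.186.
By Bélanger, y₂/y₁ = ½[√(1 + 8Fr₁²) − 1] = ½[√216.19 − 1] = 6.852.
y₂ = 6.852 × 0.6117 = 4.191 ft.
Tailwater y_tw = 4.144 ft: y_tw ≈ y₂, so the jump forms here.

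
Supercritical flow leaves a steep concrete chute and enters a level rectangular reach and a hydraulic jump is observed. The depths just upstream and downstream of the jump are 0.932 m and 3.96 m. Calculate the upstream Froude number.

For a rectangular channel the momentum equation gives q² = ½·g·y₁·y₂·(y₁ + y₂) = ½×9.81×0.932×3.96×4.89 = 88.6.
q = √88.6 = 9.41 m²/s.
V₁ = q/y₁ = 10.1 m/s; Fr₁ = V₁/√(g·y₁) = 3.34.

Fr₁ = 3.34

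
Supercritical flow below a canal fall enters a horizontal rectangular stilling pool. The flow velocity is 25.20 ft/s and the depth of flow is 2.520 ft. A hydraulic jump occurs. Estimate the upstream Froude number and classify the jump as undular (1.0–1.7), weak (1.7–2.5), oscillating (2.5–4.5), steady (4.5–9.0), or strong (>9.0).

Fr₁ = 2.798; oscillating jump

Fr₁ = V₁/√(g·y₁) = 25.20/√(32.2×2.520) = 2.798.
Fr₁ = 2.798 lies in the oscillating range.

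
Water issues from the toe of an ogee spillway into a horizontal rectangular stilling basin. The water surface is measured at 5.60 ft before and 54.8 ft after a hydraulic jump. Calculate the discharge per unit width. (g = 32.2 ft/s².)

q = 546 ft²/s

For a rectangular channel the momentum equation gives q² = ½·g·y₁·y₂·(y₁ + y₂) = ½×32.2×5.60×54.8×60.4 = 298422.
q = √298422 = 546 ft²/s.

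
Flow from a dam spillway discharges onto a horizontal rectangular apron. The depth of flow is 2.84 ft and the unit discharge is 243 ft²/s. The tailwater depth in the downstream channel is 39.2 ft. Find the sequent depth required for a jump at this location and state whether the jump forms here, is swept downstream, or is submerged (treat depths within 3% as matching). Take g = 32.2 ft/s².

y₂ = 34.5 ft; the jump is submerged

V₁ = q/y₁ = 243/2.84 = 85.6 ft/s. Fr₁ = V₁/√(g·y₁) = 85.6/√(32.2×2.84) = 8.95.
Bélanger equation: y₂/y₁ = ½[√(1 + 8Fr₁²) − 1] = ½[√641.5 − 1] = 12.2.
y₂ = 12.2 × 2.84 = 34.5 ft.
Tailwater y_tw = 39.2 ft: y_tw > y₂, so the jump is submerged.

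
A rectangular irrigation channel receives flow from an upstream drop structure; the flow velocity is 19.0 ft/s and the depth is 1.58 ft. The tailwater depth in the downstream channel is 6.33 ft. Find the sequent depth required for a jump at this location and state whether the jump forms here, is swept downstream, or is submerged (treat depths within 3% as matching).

Fr₁ = V₁/√(g·y₁) = 19.0/√(32.2×1.58) = 2.66.
Conjugate-depth relation: y₂/y₁ = ½[√(1 + 8Fr₁²) − 1] = ½[√57.77 − 1] = 3.30.
y₂ = 3.30 × 1.58 = 5.21 ft.
Tailwater y_tw = 6.33 ft: y_tw > y₂, so the jump is submerged.

y₂ = 5.21 ft; the jump is submerged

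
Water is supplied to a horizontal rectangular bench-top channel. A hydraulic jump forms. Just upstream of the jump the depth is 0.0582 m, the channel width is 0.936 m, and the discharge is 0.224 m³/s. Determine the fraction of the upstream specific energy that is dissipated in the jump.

ΔE/E₁ = 0.526 (52.6%)

q = Q/b = 0.224/0.936 = 0.239 m²/s; V₁ = q/y₁ = 4.11 m/s. Fr₁ = V₁/√(g·y₁) = 5.44.
Sequent-depth ratio: y₂/y₁ = ½[√(1 + 8Fr₁²) − 1] = ½[√237.9 − 1] = 7.21.
y₂ = 7.21 × 0.0582 = 0.420 m.
E₁ = y₁ + V₁²/2g = 0.920 m. ΔE = (y₂ − y₁)³/(4y₁y₂) = 0.484 m. ΔE/E₁ = 0.484/0.920 = 0.526.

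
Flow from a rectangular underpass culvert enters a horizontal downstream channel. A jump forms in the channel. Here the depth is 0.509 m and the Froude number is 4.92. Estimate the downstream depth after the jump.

Fr₁ = 4.92 (given).
Conjugate-depth relation: y₂/y₁ = ½[√(1 + 8Fr₁²) − 1] = ½[√194.7 − 1] = 6.48.
y₂ = 6.48 × 0.509 = 3.30 m.

y₂ = 3.30 m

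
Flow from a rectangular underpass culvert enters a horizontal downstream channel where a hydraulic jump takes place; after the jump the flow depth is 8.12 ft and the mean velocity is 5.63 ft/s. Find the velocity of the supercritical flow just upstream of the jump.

Fr₂ = V₂/√(g·y₂) = 5.63/√(32.2×8.12) = 0.348.
From the momentum equation (using Fr₂), y₁/y₂ = ½[√(1 + 8Fr₂²) − 1] = ½[√1.970 − 1] = 0.202.
y₁ = 0.202 × 8.12 = 1.64 ft.
V₁ = q/y₁ = 45.7/1.64 = 27.9 ft/s.

V₁ = 27.9 ft/s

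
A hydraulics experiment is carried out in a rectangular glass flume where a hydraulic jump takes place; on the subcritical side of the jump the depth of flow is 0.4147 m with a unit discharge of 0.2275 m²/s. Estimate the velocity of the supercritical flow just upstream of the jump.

V₂ = q/y₂ = 0.2275/0.4147 = 0.5486 m/s; Fr₂ = V₂/√(g·y₂) = 0.2720.
Applying the sequent-depth relation in reverse, y₁/y₂ = ½[√(1 + 8Fr₂²) − 1] = ½[√1.5918 − 1] = 0.1308.
y₁ = 0.1308 × 0.4147 = 0.05426 m.
V₁ = q/y₁ = 0.2275/0.05426 = 4.193 m/s.

V₁ = 4.193 m/s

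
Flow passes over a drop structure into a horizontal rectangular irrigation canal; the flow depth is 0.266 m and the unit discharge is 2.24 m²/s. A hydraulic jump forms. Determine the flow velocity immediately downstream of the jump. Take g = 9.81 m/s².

V₁ = q/y₁ = 2.24/0.266 = 8.42 m/s. Fr₁ = V₁/√(g·y₁) = 8.42/√(9.81×0.266) = 5.21.
By Bélanger, y₂/y₁ = ½[√(1 + 8Fr₁²) − 1] = ½[√218.4 − 1] = 6.89.
y₂ = 6.89 × 0.266 = 1.83 m.
V₂ = q/y₂ = 2.24/1.83 = 1.22 m/s.

V₂ = 1.22 m/s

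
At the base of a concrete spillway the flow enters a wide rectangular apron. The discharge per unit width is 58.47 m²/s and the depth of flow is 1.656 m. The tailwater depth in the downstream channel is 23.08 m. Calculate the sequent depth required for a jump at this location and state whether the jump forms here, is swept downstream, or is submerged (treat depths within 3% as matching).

y₂ = 19.70 m; the jump is submerged

V₁ = q/y₁ = 58.47/1.656 = 35.31 m/s. Fr₁ = V₁/√(g·y₁) = 35.31/√(9.81×1.656) = 8.760.
From the momentum equation for a rectangular channel, y₂/y₁ = ½[√(1 + 8Fr₁²) − 1] = ½[√614.91 − 1] = 11.90.
y₂ = 11.90 × 1.656 = 19.70 m.
Tailwater y_tw = 23.08 m: y_tw > y₂, so the jump is submerged.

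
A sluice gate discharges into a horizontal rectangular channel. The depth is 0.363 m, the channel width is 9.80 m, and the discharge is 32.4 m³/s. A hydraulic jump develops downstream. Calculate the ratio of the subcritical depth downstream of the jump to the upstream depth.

y₂/y₁ = 6.34

q = Q/b = 32.4/9.80 = 3.31 m²/s; V₁ = q/y₁ = 9.11 m/s. Fr₁ = V₁/√(g·y₁) = 4.83.
By Bélanger, y₂/y₁ = ½[√(1 + 8Fr₁²) − 1] = ½[√187.4 − 1] = 6.34.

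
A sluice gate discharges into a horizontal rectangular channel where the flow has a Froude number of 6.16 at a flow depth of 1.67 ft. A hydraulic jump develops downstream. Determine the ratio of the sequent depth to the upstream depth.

y₂/y₁ = 8.23

Fr₁ = 6.16 (given).
Bélanger equation: y₂/y₁ = ½[√(1 + 8Fr₁²) − 1] = ½[√304.6 − 1] = 8.23.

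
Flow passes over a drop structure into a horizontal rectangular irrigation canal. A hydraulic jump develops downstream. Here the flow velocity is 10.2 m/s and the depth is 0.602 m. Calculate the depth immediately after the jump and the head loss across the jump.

Fr₁ = V₁/√(g·y₁) = 10.2/√(9.81×0.602) = 4.20.
From the momentum equation for a rectangular channel, y₂/y₁ = ½[√(1 + 8Fr₁²) − 1] = ½[√141.9 − 1] = 5.46.
y₂ = 5.46 × 0.602 = 3.29 m.
q = V₁·y₁ = 10.2 × 0.602 = 6.14 m²/s. V₂ = q/y₂ = 6.14/3.29 = 1.87 m/s. E₁ = y₁ + V₁²/2g = 5.90 m; E₂ = y₂ + V₂²/2g = 3.46 m. ΔE = E₁ − E₂ = 2.44 m.

y₂ = 3.29 m; ΔE = 2.44 m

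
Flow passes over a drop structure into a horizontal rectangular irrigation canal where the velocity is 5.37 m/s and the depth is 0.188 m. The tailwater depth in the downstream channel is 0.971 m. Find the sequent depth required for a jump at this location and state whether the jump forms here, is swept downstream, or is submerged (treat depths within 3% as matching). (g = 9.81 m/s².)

Fr₁ = V₁/√(g·y₁) = 5.37/√(9.81×0.188) = 3.95.
Sequent-depth ratio: y₂/y₁ = ½[√(1 + 8Fr₁²) − 1] = ½[√126.1 − 1] = 5.11.
y₂ = 5.11 × 0.188 = 0.962 m.
Tailwater y_tw = 0.971 m: y_tw ≈ y₂, so the jump forms here.

y₂ = 0.962 m; the jump forms here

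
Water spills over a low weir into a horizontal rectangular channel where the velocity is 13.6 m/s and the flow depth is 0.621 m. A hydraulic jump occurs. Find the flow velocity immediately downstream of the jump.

Fr₁ = V₁/√(g·y₁) = 13.6/√(9.81×0.621) = 5.51.
From the momentum equation for a rectangular channel, y₂/y₁ = ½[√(1 + 8Fr₁²) − 1] = ½[√243.9 − 1] = 7.31.
y₂ = 7.31 × 0.621 = 4.54 m.
q = V₁·y₁ = 13.6 × 0.621 = 8.45 m²/s.
V₂ = q/y₂ = 8.45/4.54 = 1.86 m/s.

V₂ = 1.86 m/s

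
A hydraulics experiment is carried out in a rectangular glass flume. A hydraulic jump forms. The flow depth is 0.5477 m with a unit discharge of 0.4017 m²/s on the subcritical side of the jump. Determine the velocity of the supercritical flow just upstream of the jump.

V₂ = q/y₂ = 0.4017/0.5477 = 0.7334 m/s; Fr₂ = V₂/√(g·y₂) = 0.3164.
Since the conjugate-depth ratio holds either way, y₁/y₂ = ½[√(1 + 8Fr₂²) − 1] = ½[√1.8009 − 1] = 0.1710.
y₁ = 0.1710 × 0.5477 = 0.09365 m.
V₁ = q/y₁ = 0.4017/0.09365 = 4.289 m/s.

V₁ = 4.289 m/s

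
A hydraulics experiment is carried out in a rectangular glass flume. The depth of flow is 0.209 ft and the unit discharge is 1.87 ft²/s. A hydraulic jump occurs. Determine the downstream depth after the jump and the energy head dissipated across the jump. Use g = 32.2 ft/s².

V₁ = q/y₁ = 1.87/0.209 = 8.95 ft/s. Fr₁ = V₁/√(g·y₁) = 8.95/√(32.2×0.209) = 3.45.
By Bélanger, y₂/y₁ = ½[√(1 + 8Fr₁²) − 1] = ½[√96.17 − 1] = 4.40.
y₂ = 4.40 × 0.209 = 0.920 ft.
V₂ = q/y₂ = 1.87/0.920 = 2.03 ft/s. E₁ = y₁ + V₁²/2g = 1.45 ft; E₂ = y₂ + V₂²/2g = 0.984 ft. ΔE = E₁ − E₂ = 0.468 ft.

y₂ = 0.920 ft; ΔE = 0.468 ft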